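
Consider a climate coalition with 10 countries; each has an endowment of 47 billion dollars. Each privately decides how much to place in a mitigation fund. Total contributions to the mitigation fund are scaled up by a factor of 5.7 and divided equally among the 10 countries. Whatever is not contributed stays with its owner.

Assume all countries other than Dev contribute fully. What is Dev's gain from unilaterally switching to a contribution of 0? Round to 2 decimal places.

Switching from a contribution of 47 to 0 lets Dev keep an extra 47 billion dollars, but lowers the mitigation fund by 47, which costs Dev their own share of that drop: 5.7/10 × 47 = 26.79.
Net gain = 47 − 26.79 = 20.21. The private return per contributed unit (0.5700) is below 1, so free-riding is indeed the best response regardless of what the others do.

20.21 billion dollars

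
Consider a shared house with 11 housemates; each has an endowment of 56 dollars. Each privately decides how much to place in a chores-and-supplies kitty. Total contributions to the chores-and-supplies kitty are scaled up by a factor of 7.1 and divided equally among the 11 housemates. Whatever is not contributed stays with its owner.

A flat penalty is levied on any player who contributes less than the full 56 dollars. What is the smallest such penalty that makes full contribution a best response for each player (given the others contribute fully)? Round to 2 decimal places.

Given the others contribute fully, the best deviation is to contribute 0 (any partial contribution still incurs the fine and gives up units whose private return 0.6455 is below 1).
Deviating from 56 to 0 saves 56 dollars but forfeits the deviator's share of the drop in the chores-and-supplies kitty: 7.1/11 × 56 = 36.15.
So the deviation gain is 56 − 36.15 = 19.85, and the fine must be at least 19.85 dollars to wipe it out.

19.85 dollars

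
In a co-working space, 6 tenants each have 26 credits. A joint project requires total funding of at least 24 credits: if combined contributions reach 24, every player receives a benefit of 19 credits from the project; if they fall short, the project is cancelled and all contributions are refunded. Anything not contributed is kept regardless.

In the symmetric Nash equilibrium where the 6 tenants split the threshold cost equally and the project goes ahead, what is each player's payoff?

Equal share of the threshold: 24/6 = 4.
At this profile no one gains by cutting their contribution: any cut drops the total below 24, the project is cancelled, contributions are refunded, and the deviator ends with 26, which is less than 26 − 4 + 19 = 41. Contributing more than 4 just wastes the excess. So contributing exactly 4 is a best response.
Each player's payoff: 26 − 4 + 19 = 41.

41 credits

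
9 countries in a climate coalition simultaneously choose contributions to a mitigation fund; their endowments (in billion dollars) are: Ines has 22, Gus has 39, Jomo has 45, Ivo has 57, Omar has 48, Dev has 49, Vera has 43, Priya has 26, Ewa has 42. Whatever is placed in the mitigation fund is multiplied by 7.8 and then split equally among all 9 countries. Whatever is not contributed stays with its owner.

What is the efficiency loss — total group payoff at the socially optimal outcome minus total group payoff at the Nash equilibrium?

The private return per contributed unit is 7.8/9 = 0.8667 < 1 for every player regardless of endowment, so the Nash equilibrium is zero contribution and the group total is Σ E_j = 22 + 39 + 45 + 57 + 48 + 49 + 43 + 26 + 42 = 371.
Each contributed unit returns 7.800 to the group, so the social optimum is full contribution by everyone: group total = 7.800 × 371 = 2893.80.
Efficiency loss = (7.800 − 1) × 371 = 2522.80.

2522.80 billion dollars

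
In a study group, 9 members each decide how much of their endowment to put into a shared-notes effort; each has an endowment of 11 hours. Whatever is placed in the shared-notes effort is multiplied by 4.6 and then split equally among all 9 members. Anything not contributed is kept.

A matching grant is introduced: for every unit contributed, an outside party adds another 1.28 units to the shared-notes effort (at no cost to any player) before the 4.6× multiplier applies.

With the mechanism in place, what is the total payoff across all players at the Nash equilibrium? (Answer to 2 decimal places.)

With the mechanism, a contributed unit returns 4.6 × 2.28 / 9 = 1.1653 per unit of net cost to the contributor — now above 1 — so contributing fully is weakly dominant for every player.
So the Nash equilibrium is full contribution by all 9; the group earns 4.6 × 2.28 × 99 = 1038.31.

1038.31 hours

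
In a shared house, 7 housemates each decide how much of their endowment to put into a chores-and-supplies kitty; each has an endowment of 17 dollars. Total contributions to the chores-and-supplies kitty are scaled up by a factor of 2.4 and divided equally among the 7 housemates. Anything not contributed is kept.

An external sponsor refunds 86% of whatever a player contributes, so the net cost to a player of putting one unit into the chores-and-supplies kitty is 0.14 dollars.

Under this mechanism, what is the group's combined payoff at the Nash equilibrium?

The effective private return per unit is now (2.4/7) / 0.14 = 2.4490 > 1, so every player's dominant strategy flips to full contribution.
So the Nash equilibrium is full contribution by all 7; the group earns 7 × (17 × 0.86 + 2.4 × 17) = 387.94.

387.94 dollars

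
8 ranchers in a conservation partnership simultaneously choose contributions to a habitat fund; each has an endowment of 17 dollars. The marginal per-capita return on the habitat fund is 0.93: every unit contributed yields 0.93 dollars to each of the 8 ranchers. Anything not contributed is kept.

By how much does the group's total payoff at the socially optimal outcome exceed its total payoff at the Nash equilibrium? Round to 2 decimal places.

The private return per contributed unit is 0.93 < 1, so contributing 0 is dominant for every player. At the Nash equilibrium everyone keeps their 17, and the group total is 8 × 17 = 136.
Each contributed unit returns 7.440 to the group as a whole (0.93 to each of 8 players), which exceeds 1, so the social optimum is full contribution: group total = 7.440 × 136 = 1011.84.
Efficiency loss = 1011.84 − 136 = 875.84.

875.84 dollars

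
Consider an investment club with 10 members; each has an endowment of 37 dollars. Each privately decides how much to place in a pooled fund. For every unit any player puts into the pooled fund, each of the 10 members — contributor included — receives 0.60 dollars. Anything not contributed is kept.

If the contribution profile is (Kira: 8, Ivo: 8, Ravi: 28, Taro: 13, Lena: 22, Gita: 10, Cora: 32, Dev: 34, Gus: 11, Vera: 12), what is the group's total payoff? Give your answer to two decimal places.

1260.00 dollars

Total contributed: 8 + 8 + 28 + 13 + 22 + 10 + 32 + 34 + 11 + 12 = 178; total kept: 10 × 37 − 178 = 192.
The pooled fund pays out 0.60 × 10 × 178 = 1068.00 in aggregate.
Group total = 192 + 1068.00 = 1260.00.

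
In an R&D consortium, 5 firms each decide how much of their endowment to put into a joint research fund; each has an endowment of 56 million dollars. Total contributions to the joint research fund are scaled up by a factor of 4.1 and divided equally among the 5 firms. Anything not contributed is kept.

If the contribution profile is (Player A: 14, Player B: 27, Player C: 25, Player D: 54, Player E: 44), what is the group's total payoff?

Total contributed: 14 + 27 + 25 + 54 + 44 = 164; total kept: 5 × 56 − 164 = 116.
The joint research fund pays out 4.1 × 164 = 672.40 in aggregate.
Group total = 116 + 672.40 = 788.40.

788.40 million dollars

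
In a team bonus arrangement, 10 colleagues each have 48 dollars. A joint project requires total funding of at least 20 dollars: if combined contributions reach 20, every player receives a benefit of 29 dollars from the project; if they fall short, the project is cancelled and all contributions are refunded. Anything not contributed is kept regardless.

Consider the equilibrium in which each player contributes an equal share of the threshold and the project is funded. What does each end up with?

75 dollars

Equal share of the threshold: 20/10 = 2.
At this profile no one gains by cutting their contribution: any cut drops the total below 20, the project is cancelled, contributions are refunded, and the deviator ends with 48, which is less than 48 − 2 + 29 = 75. Contributing more than 2 just wastes the excess. So contributing exactly 2 is a best response.
Each player's payoff: 48 − 2 + 29 = 75.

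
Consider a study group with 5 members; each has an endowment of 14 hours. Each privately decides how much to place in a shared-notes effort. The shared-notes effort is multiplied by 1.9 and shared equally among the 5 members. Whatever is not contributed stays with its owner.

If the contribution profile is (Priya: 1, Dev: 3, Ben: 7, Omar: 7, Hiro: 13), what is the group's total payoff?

Total contributed: 1 + 3 + 7 + 7 + 13 = 31; total kept: 5 × 14 − 31 = 39.
The shared-notes effort pays out 1.9 × 31 = 58.90 in aggregate.
Group total = 39 + 58.90 = 97.90.

97.90 hours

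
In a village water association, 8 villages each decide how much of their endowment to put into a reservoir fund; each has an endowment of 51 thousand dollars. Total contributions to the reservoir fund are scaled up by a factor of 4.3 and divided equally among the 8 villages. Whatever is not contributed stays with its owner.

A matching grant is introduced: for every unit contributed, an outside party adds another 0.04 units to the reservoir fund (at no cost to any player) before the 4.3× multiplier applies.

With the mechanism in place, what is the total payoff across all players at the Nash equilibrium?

408.00 thousand dollars

The effective private return is 4.3 × 1.04 / 8 = 0.5590, which is still under 1, so the mechanism doesn't change anyone's dominant strategy: zero contribution.
At the Nash equilibrium no one contributes; group total payoff = 8 × 51 = 408.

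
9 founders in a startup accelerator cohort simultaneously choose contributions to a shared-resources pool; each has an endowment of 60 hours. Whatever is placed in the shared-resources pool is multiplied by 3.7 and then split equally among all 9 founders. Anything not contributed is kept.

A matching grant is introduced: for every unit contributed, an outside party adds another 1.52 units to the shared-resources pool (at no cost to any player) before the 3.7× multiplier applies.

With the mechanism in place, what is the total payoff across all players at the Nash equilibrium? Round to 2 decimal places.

The effective private return per unit is now 3.7 × 2.52 / 9 = 1.0360 > 1, so every player's dominant strategy flips to full contribution.
At the Nash equilibrium everyone contributes 60. Group total payoff = 3.7 × 2.52 × 540 = 5034.96.

5034.96 hours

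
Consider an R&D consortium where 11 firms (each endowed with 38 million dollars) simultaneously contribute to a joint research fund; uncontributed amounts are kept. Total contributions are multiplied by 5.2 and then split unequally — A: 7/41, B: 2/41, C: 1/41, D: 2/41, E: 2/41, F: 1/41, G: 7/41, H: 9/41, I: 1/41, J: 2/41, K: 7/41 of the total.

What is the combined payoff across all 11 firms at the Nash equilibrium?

577.60 million dollars

Each unit j contributes comes back to j as 5.2 × (j's share), so j prefers to contribute only if that share exceeds 1/5.2 = 0.1923; otherwise keeping the unit dominates.
Only H (9/41) clears that bar, contributing 38; the remaining 10 contribute 0. Total contributed: 38.
The joint research fund pays out 5.2 × 38 = 197.60 in total (split across the unequal shares, but the aggregate is all that matters for the group sum).
The 10 free-riders keep 38 each, adding 380. Group total = 380 + 197.60 = 577.60.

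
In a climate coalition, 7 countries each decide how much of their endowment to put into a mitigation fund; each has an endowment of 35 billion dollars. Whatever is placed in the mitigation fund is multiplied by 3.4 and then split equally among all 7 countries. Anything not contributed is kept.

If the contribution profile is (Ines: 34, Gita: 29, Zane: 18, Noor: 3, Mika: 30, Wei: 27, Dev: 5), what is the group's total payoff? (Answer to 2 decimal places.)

Total contributed: 34 + 29 + 18 + 3 + 30 + 27 + 5 = 146; total kept: 7 × 35 − 146 = 99.
The mitigation fund pays out 3.4 × 146 = 496.40 in aggregate.
Group total = 99 + 496.40 = 595.40.

595.40 billion dollars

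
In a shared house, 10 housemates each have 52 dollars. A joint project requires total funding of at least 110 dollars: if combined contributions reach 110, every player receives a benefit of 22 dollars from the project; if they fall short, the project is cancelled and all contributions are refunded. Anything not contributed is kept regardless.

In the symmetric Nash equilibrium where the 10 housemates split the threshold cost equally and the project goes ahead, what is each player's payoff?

Equal share of the threshold: 110/10 = 11.
At this profile no one gains by cutting their contribution: any cut drops the total below 110, the project is cancelled, contributions are refunded, and the deviator ends with 52, which is less than 52 − 11 + 22 = 63. Contributing more than 11 just wastes the excess. So contributing exactly 11 is a best response.
Each player's payoff: 52 − 11 + 22 = 63.

63 dollars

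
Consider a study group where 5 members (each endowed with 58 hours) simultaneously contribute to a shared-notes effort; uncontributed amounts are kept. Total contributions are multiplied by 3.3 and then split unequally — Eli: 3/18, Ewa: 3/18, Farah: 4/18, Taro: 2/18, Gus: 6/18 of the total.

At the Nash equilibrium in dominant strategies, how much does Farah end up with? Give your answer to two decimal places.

A player with share s gets back 3.3·s per unit contributed, so full contribution is dominant for anyone with s > 1/3.3 = 0.3030 and zero contribution is dominant for anyone below.
Gus alone (share 6/18) is above the threshold, contributing 58; the remaining 4 contribute 0. Total contributed: 58.
Farah keeps 58 and receives 3.3 × 58 × 4/18 = 42.53 from the shared-notes effort, for a payoff of 100.53.

100.53 hours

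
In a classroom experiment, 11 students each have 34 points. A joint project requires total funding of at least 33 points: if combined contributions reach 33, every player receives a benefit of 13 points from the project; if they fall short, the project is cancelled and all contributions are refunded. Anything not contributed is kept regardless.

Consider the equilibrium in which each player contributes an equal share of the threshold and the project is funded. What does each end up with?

44 points

Equal share of the threshold: 33/11 = 3.
At this profile no one gains by cutting their contribution: any cut drops the total below 33, the project is cancelled, contributions are refunded, and the deviator ends with 34, which is less than 34 − 3 + 13 = 44. Contributing more than 3 just wastes the excess. So contributing exactly 3 is a best response.
Each player's payoff: 34 − 3 + 13 = 44.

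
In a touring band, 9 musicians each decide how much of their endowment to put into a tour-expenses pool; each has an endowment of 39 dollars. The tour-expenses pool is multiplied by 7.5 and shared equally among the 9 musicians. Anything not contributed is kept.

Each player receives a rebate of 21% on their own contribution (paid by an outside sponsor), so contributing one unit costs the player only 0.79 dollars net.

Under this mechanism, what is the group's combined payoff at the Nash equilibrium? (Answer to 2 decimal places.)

2706.21 dollars

The effective private return per unit is now (7.5/9) / 0.79 = 1.0549 > 1, so every player's dominant strategy flips to full contribution.
At the Nash equilibrium everyone contributes 39. Group total payoff = 9 × (39 × 0.21 + 7.5 × 39) = 2706.21.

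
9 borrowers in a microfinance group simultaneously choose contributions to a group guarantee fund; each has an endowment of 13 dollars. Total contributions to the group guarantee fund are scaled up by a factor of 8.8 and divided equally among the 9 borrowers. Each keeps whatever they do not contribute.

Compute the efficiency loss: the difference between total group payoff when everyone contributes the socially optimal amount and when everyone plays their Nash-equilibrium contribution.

Each contributed unit returns 8.8/9 = 0.9778 to its contributor — below 1 — so contributing 0 is dominant for every player. At the Nash equilibrium everyone keeps their 13, and the group total is 9 × 13 = 117.
Each contributed unit returns 8.800 to the group as a whole (0.9778 to each of 9 players), which exceeds 1, so the social optimum is full contribution: group total = 8.800 × 117 = 1029.60.
Efficiency loss = 1029.60 − 117 = 912.60.

912.60 dollars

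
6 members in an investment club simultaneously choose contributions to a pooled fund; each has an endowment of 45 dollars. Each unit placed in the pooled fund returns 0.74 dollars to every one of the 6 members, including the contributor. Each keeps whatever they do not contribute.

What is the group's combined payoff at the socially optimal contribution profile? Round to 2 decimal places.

1198.80 dollars

Each contributed unit returns 4.440 to the group as a whole (0.74 to each of 6 players), which exceeds 1, so the social optimum is full contribution: group total = 4.440 × 270 = 1198.80.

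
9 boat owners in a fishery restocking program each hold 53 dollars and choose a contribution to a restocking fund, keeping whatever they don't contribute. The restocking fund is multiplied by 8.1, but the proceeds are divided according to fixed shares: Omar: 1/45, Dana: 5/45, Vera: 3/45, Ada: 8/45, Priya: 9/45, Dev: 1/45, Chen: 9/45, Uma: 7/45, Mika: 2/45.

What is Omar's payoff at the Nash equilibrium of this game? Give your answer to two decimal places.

Each unit j contributes comes back to j as 8.1 × (j's share), so j prefers to contribute only if that share exceeds 1/8.1 = 0.1235; otherwise keeping the unit dominates.
Ada, Priya, Chen and Uma are above the threshold, contributing 53 each; the remaining 5 contribute 0. Total contributed: 212.
Omar keeps 53 and receives 8.1 × 212 × 1/45 = 38.16 from the restocking fund, for a payoff of 91.16.

91.16 dollars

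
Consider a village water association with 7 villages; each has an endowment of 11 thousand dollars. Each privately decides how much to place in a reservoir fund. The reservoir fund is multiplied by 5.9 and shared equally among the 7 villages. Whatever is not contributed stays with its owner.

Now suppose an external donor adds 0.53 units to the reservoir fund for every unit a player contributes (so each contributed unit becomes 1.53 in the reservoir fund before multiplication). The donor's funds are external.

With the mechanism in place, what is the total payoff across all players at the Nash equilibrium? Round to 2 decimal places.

695.08 thousand dollars

The effective private return per unit is now 5.9 × 1.53 / 7 = 1.2896 > 1, so every player's dominant strategy flips to full contribution.
At the Nash equilibrium everyone contributes 11. Group total payoff = 5.9 × 1.53 × 77 = 695.08.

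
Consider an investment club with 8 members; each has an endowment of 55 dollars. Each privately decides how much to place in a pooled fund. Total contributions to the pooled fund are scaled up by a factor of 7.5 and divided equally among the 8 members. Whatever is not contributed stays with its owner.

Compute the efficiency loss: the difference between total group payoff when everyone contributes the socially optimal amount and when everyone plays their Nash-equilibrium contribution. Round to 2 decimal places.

Each contributed unit returns 7.5/8 = 0.9375 to its contributor — below 1 — so contributing 0 is dominant for every player. At the Nash equilibrium everyone keeps their 55, and the group total is 8 × 55 = 440.
Each contributed unit returns 7.500 to the group as a whole (0.9375 to each of 8 players), which exceeds 1, so the social optimum is full contribution: group total = 7.500 × 440 = 3300.00.
Efficiency loss = 3300.00 − 440 = 2860.00.

2860.00 dollars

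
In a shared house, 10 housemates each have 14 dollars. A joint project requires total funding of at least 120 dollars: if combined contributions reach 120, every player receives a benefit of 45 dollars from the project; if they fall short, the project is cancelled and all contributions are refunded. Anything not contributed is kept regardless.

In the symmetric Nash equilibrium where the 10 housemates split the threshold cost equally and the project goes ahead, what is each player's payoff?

47 dollars

Equal share of the threshold: 120/10 = 12.
At this profile no one gains by cutting their contribution: any cut drops the total below 120, the project is cancelled, contributions are refunded, and the deviator ends with 14, which is less than 14 − 12 + 45 = 47. Contributing more than 12 just wastes the excess. So contributing exactly 12 is a best response.
Each player's payoff: 14 − 12 + 45 = 47.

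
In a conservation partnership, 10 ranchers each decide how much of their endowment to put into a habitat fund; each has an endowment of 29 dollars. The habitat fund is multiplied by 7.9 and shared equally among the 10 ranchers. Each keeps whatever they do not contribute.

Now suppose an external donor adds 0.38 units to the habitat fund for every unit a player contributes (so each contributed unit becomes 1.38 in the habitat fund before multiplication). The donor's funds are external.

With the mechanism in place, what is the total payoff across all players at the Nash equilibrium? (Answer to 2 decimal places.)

3161.58 dollars

Under the mechanism each unit contributed yields 7.9 × 1.38 / 10 = 1.0902 back to its contributor per unit of net cost, which exceeds 1, making full contribution the dominant choice for everyone.
At the Nash equilibrium everyone contributes 29. Group total payoff = 7.9 × 1.38 × 290 = 3161.58.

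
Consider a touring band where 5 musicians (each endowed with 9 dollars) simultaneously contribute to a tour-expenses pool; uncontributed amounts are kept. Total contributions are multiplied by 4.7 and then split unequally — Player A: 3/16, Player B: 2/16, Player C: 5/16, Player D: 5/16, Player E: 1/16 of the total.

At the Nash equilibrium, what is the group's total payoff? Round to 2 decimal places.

Player j's private return per contributed unit is 4.7 × (j's share). Contributing is weakly dominant for j when that share is at least 1/4.7 = 0.2128, and contributing 0 is dominant otherwise.
The shares above 0.2128 belong to Player C and Player D, contributing 9 each; the remaining 3 contribute 0. Total contributed: 18.
The tour-expenses pool pays out 4.7 × 18 = 84.60 in total (split across the unequal shares, but the aggregate is all that matters for the group sum).
The 3 free-riders keep 9 each, adding 27. Group total = 27 + 84.60 = 111.60.

111.60 dollars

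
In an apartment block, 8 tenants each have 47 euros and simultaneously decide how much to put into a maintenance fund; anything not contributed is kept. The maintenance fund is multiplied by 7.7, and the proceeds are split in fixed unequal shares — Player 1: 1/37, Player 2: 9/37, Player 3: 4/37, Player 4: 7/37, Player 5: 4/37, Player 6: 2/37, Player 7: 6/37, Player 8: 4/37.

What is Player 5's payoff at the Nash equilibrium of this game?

164.37 euros

A player with share s gets back 7.7·s per unit contributed, so full contribution is dominant for anyone with s > 1/7.7 = 0.1299 and zero contribution is dominant for anyone below.
Player 2, Player 4 and Player 7 are above the threshold, contributing 47 each; the remaining 5 contribute 0. Total contributed: 141.
Player 5 keeps 47 and receives 7.7 × 141 × 4/37 = 117.37 from the maintenance fund, for a payoff of 164.37.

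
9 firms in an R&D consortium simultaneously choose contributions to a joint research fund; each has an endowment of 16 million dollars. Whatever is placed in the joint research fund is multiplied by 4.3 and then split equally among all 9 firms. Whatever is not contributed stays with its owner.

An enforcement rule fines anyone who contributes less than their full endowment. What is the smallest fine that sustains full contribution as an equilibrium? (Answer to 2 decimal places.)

8.36 million dollars

Given the others contribute fully, the best deviation is to contribute 0 (any partial contribution still incurs the fine and gives up units whose private return 0.4778 is below 1).
Deviating from 16 to 0 saves 16 million dollars but forfeits the deviator's share of the drop in the joint research fund: 4.3/9 × 16 = 7.64.
So the deviation gain is 16 − 7.64 = 8.36, and the fine must be at least 8.36 million dollars to wipe it out.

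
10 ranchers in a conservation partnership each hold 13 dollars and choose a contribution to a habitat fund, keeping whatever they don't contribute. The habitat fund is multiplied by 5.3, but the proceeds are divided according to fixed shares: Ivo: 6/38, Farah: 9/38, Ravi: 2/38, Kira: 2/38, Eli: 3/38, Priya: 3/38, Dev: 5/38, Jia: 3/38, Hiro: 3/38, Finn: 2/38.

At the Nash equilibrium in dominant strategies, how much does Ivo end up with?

Player j's private return per contributed unit is 5.3 × (j's share). Contributing is weakly dominant for j when that share is at least 1/5.3 = 0.1887, and contributing 0 is dominant otherwise.
The only share above 0.1887 is Farah's 9/38, contributing 13; the remaining 9 contribute 0. Total contributed: 13.
Ivo keeps 13 and receives 5.3 × 13 × 6/38 = 10.88 from the habitat fund, for a payoff of 23.88.

23.88 dollars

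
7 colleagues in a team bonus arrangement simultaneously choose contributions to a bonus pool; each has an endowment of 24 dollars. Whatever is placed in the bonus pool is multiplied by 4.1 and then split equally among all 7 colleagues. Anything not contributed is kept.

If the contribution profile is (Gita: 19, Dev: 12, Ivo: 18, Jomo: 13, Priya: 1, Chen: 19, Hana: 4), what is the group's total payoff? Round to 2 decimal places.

434.60 dollars

Total contributed: 19 + 12 + 18 + 13 + 1 + 19 + 4 = 86; total kept: 7 × 24 − 86 = 82.
The bonus pool pays out 4.1 × 86 = 352.60 in aggregate.
Group total = 82 + 352.60 = 434.60.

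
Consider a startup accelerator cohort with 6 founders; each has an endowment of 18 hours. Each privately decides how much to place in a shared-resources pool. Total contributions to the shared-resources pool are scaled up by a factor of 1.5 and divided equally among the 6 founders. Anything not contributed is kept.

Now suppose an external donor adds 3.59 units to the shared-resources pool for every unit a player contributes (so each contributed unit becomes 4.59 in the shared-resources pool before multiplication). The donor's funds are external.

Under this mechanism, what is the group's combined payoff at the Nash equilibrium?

With the mechanism, a contributed unit returns 1.5 × 4.59 / 6 = 1.1475 per unit of net cost to the contributor — now above 1 — so contributing fully is weakly dominant for every player.
At the Nash equilibrium everyone contributes 18. Group total payoff = 1.5 × 4.59 × 108 = 743.58.

743.58 hours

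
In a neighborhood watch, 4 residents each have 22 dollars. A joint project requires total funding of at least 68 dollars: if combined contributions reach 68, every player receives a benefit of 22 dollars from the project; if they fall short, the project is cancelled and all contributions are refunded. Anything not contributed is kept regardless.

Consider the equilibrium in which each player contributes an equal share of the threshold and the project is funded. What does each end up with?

Equal share of the threshold: 68/4 = 17.
At this profile no one gains by cutting their contribution: any cut drops the total below 68, the project is cancelled, contributions are refunded, and the deviator ends with 22, which is less than 22 − 17 + 22 = 27. Contributing more than 17 just wastes the excess. So contributing exactly 17 is a best response.
Each player's payoff: 22 − 17 + 22 = 27.

27 dollars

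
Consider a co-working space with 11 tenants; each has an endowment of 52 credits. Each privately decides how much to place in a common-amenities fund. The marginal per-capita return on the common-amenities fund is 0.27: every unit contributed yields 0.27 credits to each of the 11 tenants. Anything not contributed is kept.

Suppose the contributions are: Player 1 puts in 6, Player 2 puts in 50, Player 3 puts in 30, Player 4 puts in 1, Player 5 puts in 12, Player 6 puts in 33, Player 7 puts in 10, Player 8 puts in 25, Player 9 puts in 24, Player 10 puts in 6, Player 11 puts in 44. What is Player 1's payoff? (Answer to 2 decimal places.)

Total contributed: 6 + 50 + 30 + 1 + 12 + 33 + 10 + 25 + 24 + 6 + 44 = 241.
Each receives 0.27 × 241 = 65.07 from the common-amenities fund.
Player 1 keeps 52 − 6 = 46, so Player 1's payoff is 46 + 65.07 = 111.07.

111.07 credits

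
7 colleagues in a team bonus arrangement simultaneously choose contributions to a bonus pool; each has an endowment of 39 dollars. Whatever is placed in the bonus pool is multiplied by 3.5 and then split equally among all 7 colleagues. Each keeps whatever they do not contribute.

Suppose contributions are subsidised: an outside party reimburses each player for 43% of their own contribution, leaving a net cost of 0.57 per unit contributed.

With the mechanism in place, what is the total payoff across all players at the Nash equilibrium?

273.00 dollars

With the mechanism, a contributed unit returns (3.5/7) / 0.57 = 0.8772 per unit of net cost — still below 1 — so contributing 0 remains dominant for every player.
At the Nash equilibrium no one contributes; group total payoff = 7 × 39 = 273.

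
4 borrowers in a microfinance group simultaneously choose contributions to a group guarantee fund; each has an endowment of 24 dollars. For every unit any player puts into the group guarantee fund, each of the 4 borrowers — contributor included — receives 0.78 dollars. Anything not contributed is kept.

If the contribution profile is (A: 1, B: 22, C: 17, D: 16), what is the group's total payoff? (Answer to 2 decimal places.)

214.72 dollars

Total contributed: 1 + 22 + 17 + 16 = 56; total kept: 4 × 24 − 56 = 40.
The group guarantee fund pays out 0.78 × 4 × 56 = 174.72 in aggregate.
Group total = 40 + 174.72 = 214.72.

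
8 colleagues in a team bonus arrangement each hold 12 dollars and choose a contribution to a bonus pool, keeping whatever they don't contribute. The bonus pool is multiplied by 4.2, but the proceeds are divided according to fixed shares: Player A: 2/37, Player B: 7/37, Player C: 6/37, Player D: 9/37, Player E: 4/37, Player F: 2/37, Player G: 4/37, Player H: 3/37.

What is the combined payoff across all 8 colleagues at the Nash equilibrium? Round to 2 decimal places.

A player with share s gets back 4.2·s per unit contributed, so full contribution is dominant for anyone with s > 1/4.2 = 0.2381 and zero contribution is dominant for anyone below.
Only Player D (9/37) clears that bar, contributing 12; the remaining 7 contribute 0. Total contributed: 12.
The bonus pool pays out 4.2 × 12 = 50.40 in total (split across the unequal shares, but the aggregate is all that matters for the group sum).
The 7 free-riders keep 12 each, adding 84. Group total = 84 + 50.40 = 134.40.

134.40 dollars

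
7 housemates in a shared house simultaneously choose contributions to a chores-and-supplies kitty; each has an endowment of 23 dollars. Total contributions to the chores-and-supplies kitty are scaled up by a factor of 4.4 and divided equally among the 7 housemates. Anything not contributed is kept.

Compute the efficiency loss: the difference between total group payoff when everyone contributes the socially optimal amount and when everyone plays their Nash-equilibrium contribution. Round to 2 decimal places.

547.40 dollars

Each contributed unit returns 4.4/7 = 0.6286 to its contributor — below 1 — so contributing 0 is dominant for every player. At the Nash equilibrium everyone keeps their 23, and the group total is 7 × 23 = 161.
Each contributed unit returns 4.400 to the group as a whole (0.6286 to each of 7 players), which exceeds 1, so the social optimum is full contribution: group total = 4.400 × 161 = 708.40.
Efficiency loss = 708.40 − 161 = 547.40.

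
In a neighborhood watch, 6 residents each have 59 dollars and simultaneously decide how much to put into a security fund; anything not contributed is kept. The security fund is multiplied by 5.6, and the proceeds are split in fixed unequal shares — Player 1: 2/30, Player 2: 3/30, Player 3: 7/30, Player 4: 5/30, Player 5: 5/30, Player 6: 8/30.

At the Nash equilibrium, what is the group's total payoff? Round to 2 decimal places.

Player j's private return per contributed unit is 5.6 × (j's share). Contributing is weakly dominant for j when that share is at least 1/5.6 = 0.1786, and contributing 0 is dominant otherwise.
Player 3 and Player 6 are above the threshold, contributing 59 each; the remaining 4 contribute 0. Total contributed: 118.
The security fund pays out 5.6 × 118 = 660.80 in total (split across the unequal shares, but the aggregate is all that matters for the group sum).
The 4 free-riders keep 59 each, adding 236. Group total = 236 + 660.80 = 896.80.

896.80 dollars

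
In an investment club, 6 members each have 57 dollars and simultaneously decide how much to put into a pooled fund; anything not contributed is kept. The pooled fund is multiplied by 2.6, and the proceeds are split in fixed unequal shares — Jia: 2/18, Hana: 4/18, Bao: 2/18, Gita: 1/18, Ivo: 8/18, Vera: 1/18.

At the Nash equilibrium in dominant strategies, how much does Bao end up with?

73.47 dollars

A player with share s gets back 2.6·s per unit contributed, so full contribution is dominant for anyone with s > 1/2.6 = 0.3846 and zero contribution is dominant for anyone below.
The only share above 0.3846 is Ivo's 8/18, contributing 57; the remaining 5 contribute 0. Total contributed: 57.
Bao keeps 57 and receives 2.6 × 57 × 2/18 = 16.47 from the pooled fund, for a payoff of 73.47.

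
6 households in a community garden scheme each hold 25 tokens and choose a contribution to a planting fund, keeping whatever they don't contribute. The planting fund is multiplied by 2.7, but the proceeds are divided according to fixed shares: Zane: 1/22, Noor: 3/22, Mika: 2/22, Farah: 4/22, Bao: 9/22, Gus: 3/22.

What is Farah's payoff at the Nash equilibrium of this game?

Player j's private return per contributed unit is 2.7 × (j's share). Contributing is weakly dominant for j when that share is at least 1/2.7 = 0.3704, and contributing 0 is dominant otherwise.
Bao alone (share 9/22) is above the threshold, contributing 25; the remaining 5 contribute 0. Total contributed: 25.
Farah keeps 25 and receives 2.7 × 25 × 4/22 = 12.27 from the planting fund, for a payoff of 37.27.

37.27 tokens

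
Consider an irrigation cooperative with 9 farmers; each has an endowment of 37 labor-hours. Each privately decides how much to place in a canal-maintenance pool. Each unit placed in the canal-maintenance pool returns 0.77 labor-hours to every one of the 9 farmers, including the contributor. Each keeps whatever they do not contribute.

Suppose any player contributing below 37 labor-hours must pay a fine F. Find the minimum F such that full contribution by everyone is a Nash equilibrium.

Given the others contribute fully, the best deviation is to contribute 0 (any partial contribution still incurs the fine and gives up units whose private return 0.77 is below 1).
Deviating from 37 to 0 saves 37 labor-hours but forfeits the deviator's share of the drop in the canal-maintenance pool: 0.77 × 37 = 28.49.
So the deviation gain is 37 − 28.49 = 8.51, and the fine must be at least 8.51 labor-hours to wipe it out.

8.51 labor-hours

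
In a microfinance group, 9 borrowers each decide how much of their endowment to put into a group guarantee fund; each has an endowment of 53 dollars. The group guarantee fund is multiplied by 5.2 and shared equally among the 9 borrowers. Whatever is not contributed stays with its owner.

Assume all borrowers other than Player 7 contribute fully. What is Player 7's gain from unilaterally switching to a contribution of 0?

Switching from a contribution of 53 to 0 lets Player 7 keep an extra 53 dollars, but lowers the group guarantee fund by 53, which costs Player 7 their own share of that drop: 5.2/9 × 53 = 30.62.
Net gain = 53 − 30.62 = 22.38. The private return per contributed unit (0.5778) is below 1, so free-riding is indeed the best response regardless of what the others do.

22.38 dollars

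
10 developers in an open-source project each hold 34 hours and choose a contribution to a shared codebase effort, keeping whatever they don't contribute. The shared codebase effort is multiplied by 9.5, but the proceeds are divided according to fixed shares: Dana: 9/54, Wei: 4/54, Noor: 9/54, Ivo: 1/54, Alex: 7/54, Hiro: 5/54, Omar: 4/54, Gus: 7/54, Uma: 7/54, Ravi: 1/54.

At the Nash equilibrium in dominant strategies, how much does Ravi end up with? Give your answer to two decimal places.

Each unit j contributes comes back to j as 9.5 × (j's share), so j prefers to contribute only if that share exceeds 1/9.5 = 0.1053; otherwise keeping the unit dominates.
Dana, Noor, Alex, Gus and Uma clear that bar, contributing 34 each; the remaining 5 contribute 0. Total contributed: 170.
Ravi keeps 34 and receives 9.5 × 170 × 1/54 = 29.91 from the shared codebase effort, for a payoff of 63.91.

63.91 hours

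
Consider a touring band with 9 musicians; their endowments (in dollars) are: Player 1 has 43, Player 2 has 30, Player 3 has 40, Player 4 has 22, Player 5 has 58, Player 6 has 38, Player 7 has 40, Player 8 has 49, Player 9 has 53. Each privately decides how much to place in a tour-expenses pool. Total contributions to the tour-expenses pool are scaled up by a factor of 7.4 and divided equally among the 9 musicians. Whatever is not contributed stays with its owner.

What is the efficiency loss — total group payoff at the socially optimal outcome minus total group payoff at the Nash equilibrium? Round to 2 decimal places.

The private return per contributed unit is 7.4/9 = 0.8222 < 1 for every player regardless of endowment, so the Nash equilibrium is zero contribution and the group total is Σ E_j = 43 + 30 + 40 + 22 + 58 + 38 + 40 + 49 + 53 = 373.
Each contributed unit returns 7.400 to the group, so the social optimum is full contribution by everyone: group total = 7.400 × 373 = 2760.20.
Efficiency loss = (7.400 − 1) × 373 = 2387.20.

2387.20 dollars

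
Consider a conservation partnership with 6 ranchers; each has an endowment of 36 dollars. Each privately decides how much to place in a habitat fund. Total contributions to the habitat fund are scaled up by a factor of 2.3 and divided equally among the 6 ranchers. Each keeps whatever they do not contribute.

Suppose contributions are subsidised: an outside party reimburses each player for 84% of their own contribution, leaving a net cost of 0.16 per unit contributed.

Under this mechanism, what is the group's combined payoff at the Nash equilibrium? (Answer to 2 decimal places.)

Under the mechanism each unit contributed yields (2.3/6) / 0.16 = 2.3958 back to its contributor per unit of net cost, which exceeds 1, making full contribution the dominant choice for everyone.
So the Nash equilibrium is full contribution by all 6; the group earns 6 × (36 × 0.84 + 2.3 × 36) = 678.24.

678.24 dollars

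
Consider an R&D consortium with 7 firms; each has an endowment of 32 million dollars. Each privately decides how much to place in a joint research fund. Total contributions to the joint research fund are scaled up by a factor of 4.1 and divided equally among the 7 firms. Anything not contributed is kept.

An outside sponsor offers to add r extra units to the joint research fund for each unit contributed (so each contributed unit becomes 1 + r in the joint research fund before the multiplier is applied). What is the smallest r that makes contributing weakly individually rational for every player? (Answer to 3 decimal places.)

0.707

With matching at rate r, one contributed unit becomes (1 + r) in the joint research fund and returns 4.1 × (1 + r) / 7 to the contributor.
Setting this equal to 1: 1 + r = 7/4.1 = 1.7073.
So the minimum matching rate is r = 1.7073 − 1 = 0.707.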